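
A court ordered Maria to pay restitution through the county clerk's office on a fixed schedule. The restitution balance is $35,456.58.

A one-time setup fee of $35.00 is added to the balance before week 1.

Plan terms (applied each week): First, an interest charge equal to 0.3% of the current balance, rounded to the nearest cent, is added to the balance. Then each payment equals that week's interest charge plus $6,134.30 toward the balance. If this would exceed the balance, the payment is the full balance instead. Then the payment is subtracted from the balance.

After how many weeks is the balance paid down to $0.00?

# | Opening | Interest | Payment | End bal
1 | $35,491.58 | $106.47 | $6,240.77 | $29,357.28
2 | $29,357.28 | $88.07 | $6,222.37 | $23,222.98
3 | $23,222.98 | $69.67 | $6,203.97 | $17,088.68
4 | $17,088.68 | $51.27 | $6,185.57 | $10,954.38
5 | $10,954.38 | $32.86 | $6,167.16 | $4,820.08
6 | $4,820.08 | $14.46 | $4,834.54 | $0.00
Balance reaches $0.00 in week 6.

6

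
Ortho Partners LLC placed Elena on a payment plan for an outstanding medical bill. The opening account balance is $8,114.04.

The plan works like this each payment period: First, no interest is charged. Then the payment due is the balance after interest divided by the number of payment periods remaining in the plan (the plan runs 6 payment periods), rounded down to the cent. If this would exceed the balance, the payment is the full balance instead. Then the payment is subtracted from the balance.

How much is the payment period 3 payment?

Payment period 1: $8,114.04 − $1,352.34 → $6,761.70
Payment period 2: $6,761.70 − $1,352.34 → $5,409.36
Payment period 3: $5,409.36 − $1,352.34 → $4,057.02

$1,352.34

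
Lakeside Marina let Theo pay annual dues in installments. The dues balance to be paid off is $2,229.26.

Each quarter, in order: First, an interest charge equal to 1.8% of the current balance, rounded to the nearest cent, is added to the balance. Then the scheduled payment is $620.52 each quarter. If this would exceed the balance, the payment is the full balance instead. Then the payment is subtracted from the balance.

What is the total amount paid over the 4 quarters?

Quarter 1: opening $2,229.26; interest $40.13 → $2,269.39; payment $620.52; balance $1,648.87
Quarter 2: opening $1,648.87; interest $29.68 → $1,678.55; payment $620.52; balance $1,058.03
Quarter 3: opening $1,058.03; interest $19.04 → $1,077.07; payment $620.52; balance $456.55
Quarter 4: opening $456.55; interest $8.22 → $464.77; payment $464.77; balance $0.00
Total paid: $2,326.33

$2,326.33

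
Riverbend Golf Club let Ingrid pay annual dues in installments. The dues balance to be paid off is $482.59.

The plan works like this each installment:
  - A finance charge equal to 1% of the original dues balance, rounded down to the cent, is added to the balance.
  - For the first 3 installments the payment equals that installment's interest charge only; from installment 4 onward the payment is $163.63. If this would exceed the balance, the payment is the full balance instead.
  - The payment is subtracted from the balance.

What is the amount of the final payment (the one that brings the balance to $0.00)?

$10.98

Installment 1: $482.59 +$4.82 interest = $487.41; pay $4.82 → $482.59
Installment 2: $482.59 +$4.82 interest = $487.41; pay $4.82 → $482.59
Installment 3: $482.59 +$4.82 interest = $487.41; pay $4.82 → $482.59
Installment 4: $482.59 +$4.82 interest = $487.41; pay $163.63 → $323.78
Installment 5: $323.78 +$4.82 interest = $328.60; pay $163.63 → $164.97
Installment 6: $164.97 +$4.82 interest = $169.79; pay $163.63 → $6.16
Installment 7: $6.16 +$4.82 interest = $10.98; pay $10.98 → $0.00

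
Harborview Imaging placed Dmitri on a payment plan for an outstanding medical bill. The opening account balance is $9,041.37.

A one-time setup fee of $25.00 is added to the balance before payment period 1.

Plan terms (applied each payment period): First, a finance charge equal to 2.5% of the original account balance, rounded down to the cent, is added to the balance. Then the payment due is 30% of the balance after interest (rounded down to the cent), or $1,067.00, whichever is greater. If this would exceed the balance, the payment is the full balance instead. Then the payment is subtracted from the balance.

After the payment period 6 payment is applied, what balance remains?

$895.68

Payment period 1: $9,066.37 +$226.03 interest = $9,292.40; pay $2,787.72 → $6,504.68
Payment period 2: $6,504.68 +$226.03 interest = $6,730.71; pay $2,019.21 → $4,711.50
Payment period 3: $4,711.50 +$226.03 interest = $4,937.53; pay $1,481.25 → $3,456.28
Payment period 4: $3,456.28 +$226.03 interest = $3,682.31; pay $1,104.69 → $2,577.62
Payment period 5: $2,577.62 +$226.03 interest = $2,803.65; pay $1,067.00 → $1,736.65
Payment period 6: $1,736.65 +$226.03 interest = $1,962.68; pay $1,067.00 → $895.68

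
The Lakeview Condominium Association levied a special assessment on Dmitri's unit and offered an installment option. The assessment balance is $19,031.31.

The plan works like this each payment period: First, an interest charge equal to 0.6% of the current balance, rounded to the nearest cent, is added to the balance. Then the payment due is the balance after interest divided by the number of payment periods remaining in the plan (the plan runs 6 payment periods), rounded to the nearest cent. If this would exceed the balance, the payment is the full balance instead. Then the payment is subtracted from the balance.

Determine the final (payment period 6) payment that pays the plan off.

$3,287.80

Payment period 1: opening $19,031.31; interest $114.19 → $19,145.50; payment $3,190.92; balance $15,954.58
Payment period 2: opening $15,954.58; interest $95.73 → $16,050.31; payment $3,210.06; balance $12,840.25
Payment period 3: opening $12,840.25; interest $77.04 → $12,917.29; payment $3,229.32; balance $9,687.97
Payment period 4: opening $9,687.97; interest $58.13 → $9,746.10; payment $3,248.70; balance $6,497.40
Payment period 5: opening $6,497.40; interest $38.98 → $6,536.38; payment $3,268.19; balance $3,268.19
Payment period 6: opening $3,268.19; interest $19.61 → $3,287.80; payment $3,287.80; balance $0.00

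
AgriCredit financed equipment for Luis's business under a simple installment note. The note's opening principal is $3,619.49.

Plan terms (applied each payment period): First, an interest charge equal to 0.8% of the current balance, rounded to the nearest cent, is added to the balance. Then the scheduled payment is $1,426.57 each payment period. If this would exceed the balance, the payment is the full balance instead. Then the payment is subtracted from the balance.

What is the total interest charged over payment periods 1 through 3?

$53.24

Payment period 1: opening $3,619.49; interest $28.96 → $3,648.45; payment $1,426.57; balance $2,221.88
Payment period 2: opening $2,221.88; interest $17.78 → $2,239.66; payment $1,426.57; balance $813.09
Payment period 3: opening $813.09; interest $6.50 → $819.59; payment $819.59; balance $0.00
Total interest: $28.96 + $17.78 + $6.50 = $53.24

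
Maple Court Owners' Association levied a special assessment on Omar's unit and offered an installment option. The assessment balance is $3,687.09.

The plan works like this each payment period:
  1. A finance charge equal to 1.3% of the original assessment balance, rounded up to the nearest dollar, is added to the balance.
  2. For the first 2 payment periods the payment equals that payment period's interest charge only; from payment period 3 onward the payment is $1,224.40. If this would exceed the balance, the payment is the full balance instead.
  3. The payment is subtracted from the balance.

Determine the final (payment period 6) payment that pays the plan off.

# | Opening | Interest | Payment | End bal
1 | $3,687.09 | $48.00 | $48.00 | $3,687.09
2 | $3,687.09 | $48.00 | $48.00 | $3,687.09
3 | $3,687.09 | $48.00 | $1,224.40 | $2,510.69
4 | $2,510.69 | $48.00 | $1,224.40 | $1,334.29
5 | $1,334.29 | $48.00 | $1,224.40 | $157.89
6 | $157.89 | $48.00 | $205.89 | $0.00

$205.89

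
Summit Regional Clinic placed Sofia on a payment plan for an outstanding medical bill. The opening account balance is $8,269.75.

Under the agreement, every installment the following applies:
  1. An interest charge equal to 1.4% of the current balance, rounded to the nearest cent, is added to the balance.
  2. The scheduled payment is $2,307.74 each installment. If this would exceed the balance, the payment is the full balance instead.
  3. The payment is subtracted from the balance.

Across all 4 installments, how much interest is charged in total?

Installment 1: $8,269.75 +$115.78 interest = $8,385.53; pay $2,307.74 → $6,077.79
Installment 2: $6,077.79 +$85.09 interest = $6,162.88; pay $2,307.74 → $3,855.14
Installment 3: $3,855.14 +$53.97 interest = $3,909.11; pay $2,307.74 → $1,601.37
Installment 4: $1,601.37 +$22.42 interest = $1,623.79; pay $1,623.79 → $0.00
Total interest: $115.78 + $85.09 + $53.97 + $22.42 = $277.26

$277.26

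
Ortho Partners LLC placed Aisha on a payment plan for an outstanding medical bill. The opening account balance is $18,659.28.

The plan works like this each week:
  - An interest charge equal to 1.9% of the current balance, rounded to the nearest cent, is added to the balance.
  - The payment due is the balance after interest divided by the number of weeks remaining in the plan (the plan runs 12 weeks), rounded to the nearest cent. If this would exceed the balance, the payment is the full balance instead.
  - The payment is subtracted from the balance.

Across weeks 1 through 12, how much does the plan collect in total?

$21,132.13

Week 1: $18,659.28 +$354.53 interest = $19,013.81; pay $1,584.48 → $17,429.33
Week 2: $17,429.33 +$331.16 interest = $17,760.49; pay $1,614.59 → $16,145.90
Week 3: $16,145.90 +$306.77 interest = $16,452.67; pay $1,645.27 → $14,807.40
Week 4: $14,807.40 +$281.34 interest = $15,088.74; pay $1,676.53 → $13,412.21
Week 5: $13,412.21 +$254.83 interest = $13,667.04; pay $1,708.38 → $11,958.66
Week 6: $11,958.66 +$227.21 interest = $12,185.87; pay $1,740.84 → $10,445.03
Week 7: $10,445.03 +$198.46 interest = $10,643.49; pay $1,773.92 → $8,869.57
Week 8: $8,869.57 +$168.52 interest = $9,038.09; pay $1,807.62 → $7,230.47
Week 9: $7,230.47 +$137.38 interest = $7,367.85; pay $1,841.96 → $5,525.89
Week 10: $5,525.89 +$104.99 interest = $5,630.88; pay $1,876.96 → $3,753.92
Week 11: $3,753.92 +$71.32 interest = $3,825.24; pay $1,912.62 → $1,912.62
Week 12: $1,912.62 +$36.34 interest = $1,948.96; pay $1,948.96 → $0.00
Total paid: $21,132.13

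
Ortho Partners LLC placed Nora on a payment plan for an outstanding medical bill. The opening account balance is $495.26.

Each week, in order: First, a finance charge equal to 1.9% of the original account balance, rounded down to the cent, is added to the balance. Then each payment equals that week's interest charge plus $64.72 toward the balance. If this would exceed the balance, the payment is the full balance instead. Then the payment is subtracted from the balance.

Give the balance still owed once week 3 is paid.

$301.10

# | Opening | Interest | Payment | End bal
1 | $495.26 | $9.40 | $74.12 | $430.54
2 | $430.54 | $9.40 | $74.12 | $365.82
3 | $365.82 | $9.40 | $74.12 | $301.10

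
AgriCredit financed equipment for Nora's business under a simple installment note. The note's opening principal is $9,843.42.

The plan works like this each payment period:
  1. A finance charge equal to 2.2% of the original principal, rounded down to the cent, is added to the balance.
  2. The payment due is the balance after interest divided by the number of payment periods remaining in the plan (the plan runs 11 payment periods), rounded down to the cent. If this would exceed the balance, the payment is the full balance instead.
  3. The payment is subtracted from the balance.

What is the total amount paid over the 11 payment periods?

$12,225.47

# | Opening | Interest | Payment | End bal
1 | $9,843.42 | $216.55 | $914.54 | $9,145.43
2 | $9,145.43 | $216.55 | $936.19 | $8,425.79
3 | $8,425.79 | $216.55 | $960.26 | $7,682.08
4 | $7,682.08 | $216.55 | $987.32 | $6,911.31
5 | $6,911.31 | $216.55 | $1,018.26 | $6,109.60
6 | $6,109.60 | $216.55 | $1,054.35 | $5,271.80
7 | $5,271.80 | $216.55 | $1,097.67 | $4,390.68
8 | $4,390.68 | $216.55 | $1,151.80 | $3,455.43
9 | $3,455.43 | $216.55 | $1,223.99 | $2,447.99
10 | $2,447.99 | $216.55 | $1,332.27 | $1,332.27
11 | $1,332.27 | $216.55 | $1,548.82 | $0.00
Total paid: $12,225.47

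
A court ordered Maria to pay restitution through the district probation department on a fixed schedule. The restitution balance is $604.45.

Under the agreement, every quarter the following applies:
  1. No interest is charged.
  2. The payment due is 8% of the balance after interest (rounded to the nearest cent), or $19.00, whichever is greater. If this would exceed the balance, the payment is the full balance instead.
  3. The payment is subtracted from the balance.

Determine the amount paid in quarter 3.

Quarter 1: $604.45 − $48.36 → $556.09
Quarter 2: $556.09 − $44.49 → $511.60
Quarter 3: $511.60 − $40.93 → $470.67

$40.93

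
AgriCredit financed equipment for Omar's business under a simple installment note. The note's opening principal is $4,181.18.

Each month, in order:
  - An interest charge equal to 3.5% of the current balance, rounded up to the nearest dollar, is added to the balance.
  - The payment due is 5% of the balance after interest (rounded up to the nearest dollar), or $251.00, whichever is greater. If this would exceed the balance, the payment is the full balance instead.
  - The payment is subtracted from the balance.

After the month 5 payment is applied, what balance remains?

$3,622.18

Month 1: $4,181.18 +$147.00 interest = $4,328.18; pay $251.00 → $4,077.18
Month 2: $4,077.18 +$143.00 interest = $4,220.18; pay $251.00 → $3,969.18
Month 3: $3,969.18 +$139.00 interest = $4,108.18; pay $251.00 → $3,857.18
Month 4: $3,857.18 +$136.00 interest = $3,993.18; pay $251.00 → $3,742.18
Month 5: $3,742.18 +$131.00 interest = $3,873.18; pay $251.00 → $3,622.18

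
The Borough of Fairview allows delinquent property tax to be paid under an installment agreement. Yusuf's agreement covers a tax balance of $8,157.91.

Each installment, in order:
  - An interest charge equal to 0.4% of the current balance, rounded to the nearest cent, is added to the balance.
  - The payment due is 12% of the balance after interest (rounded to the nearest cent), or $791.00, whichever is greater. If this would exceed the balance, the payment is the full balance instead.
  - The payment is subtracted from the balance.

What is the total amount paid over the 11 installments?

Installment 1: $8,157.91 +$32.63 interest = $8,190.54; pay $982.86 → $7,207.68
Installment 2: $7,207.68 +$28.83 interest = $7,236.51; pay $868.38 → $6,368.13
Installment 3: $6,368.13 +$25.47 interest = $6,393.60; pay $791.00 → $5,602.60
Installment 4: $5,602.60 +$22.41 interest = $5,625.01; pay $791.00 → $4,834.01
Installment 5: $4,834.01 +$19.34 interest = $4,853.35; pay $791.00 → $4,062.35
Installment 6: $4,062.35 +$16.25 interest = $4,078.60; pay $791.00 → $3,287.60
Installment 7: $3,287.60 +$13.15 interest = $3,300.75; pay $791.00 → $2,509.75
Installment 8: $2,509.75 +$10.04 interest = $2,519.79; pay $791.00 → $1,728.79
Installment 9: $1,728.79 +$6.92 interest = $1,735.71; pay $791.00 → $944.71
Installment 10: $944.71 +$3.78 interest = $948.49; pay $791.00 → $157.49
Installment 11: $157.49 +$0.63 interest = $158.12; pay $158.12 → $0.00
Total paid: $8,337.36

$8,337.36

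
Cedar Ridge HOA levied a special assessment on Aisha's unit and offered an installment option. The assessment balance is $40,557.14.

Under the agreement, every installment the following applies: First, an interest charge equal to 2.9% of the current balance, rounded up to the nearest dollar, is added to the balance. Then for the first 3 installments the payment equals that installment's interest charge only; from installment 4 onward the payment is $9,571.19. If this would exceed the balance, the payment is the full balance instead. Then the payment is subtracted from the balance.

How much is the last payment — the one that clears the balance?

$5,650.38

Installment 1: opening $40,557.14; interest $1,177.00 → $41,734.14; payment $1,177.00; balance $40,557.14
Installment 2: opening $40,557.14; interest $1,177.00 → $41,734.14; payment $1,177.00; balance $40,557.14
Installment 3: opening $40,557.14; interest $1,177.00 → $41,734.14; payment $1,177.00; balance $40,557.14
Installment 4: opening $40,557.14; interest $1,177.00 → $41,734.14; payment $9,571.19; balance $32,162.95
Installment 5: opening $32,162.95; interest $933.00 → $33,095.95; payment $9,571.19; balance $23,524.76
Installment 6: opening $23,524.76; interest $683.00 → $24,207.76; payment $9,571.19; balance $14,636.57
Installment 7: opening $14,636.57; interest $425.00 → $15,061.57; payment $9,571.19; balance $5,490.38
Installment 8: opening $5,490.38; interest $160.00 → $5,650.38; payment $5,650.38; balance $0.00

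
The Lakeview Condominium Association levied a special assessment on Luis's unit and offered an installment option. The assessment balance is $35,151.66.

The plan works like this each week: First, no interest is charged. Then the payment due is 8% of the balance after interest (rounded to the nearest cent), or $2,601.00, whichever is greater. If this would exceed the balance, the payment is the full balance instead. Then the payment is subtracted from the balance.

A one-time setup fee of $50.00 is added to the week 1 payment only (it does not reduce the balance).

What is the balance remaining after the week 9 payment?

Week 1: $35,151.66 − $2,812.13 (+ $50.00 fee) → $32,339.53
Week 2: $32,339.53 − $2,601.00 → $29,738.53
Week 3: $29,738.53 − $2,601.00 → $27,137.53
Week 4: $27,137.53 − $2,601.00 → $24,536.53
Week 5: $24,536.53 − $2,601.00 → $21,935.53
Week 6: $21,935.53 − $2,601.00 → $19,334.53
Week 7: $19,334.53 − $2,601.00 → $16,733.53
Week 8: $16,733.53 − $2,601.00 → $14,132.53
Week 9: $14,132.53 − $2,601.00 → $11,531.53

$11,531.53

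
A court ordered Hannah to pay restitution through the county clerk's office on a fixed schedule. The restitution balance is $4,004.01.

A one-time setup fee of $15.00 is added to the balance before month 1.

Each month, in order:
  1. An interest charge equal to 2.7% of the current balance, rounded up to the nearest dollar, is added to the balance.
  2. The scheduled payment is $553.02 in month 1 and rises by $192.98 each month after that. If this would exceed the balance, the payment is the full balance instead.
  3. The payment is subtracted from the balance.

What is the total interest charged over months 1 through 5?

$369.00

# | Opening | Interest | Payment | End bal
1 | $4,019.01 | $109.00 | $553.02 | $3,574.99
2 | $3,574.99 | $97.00 | $746.00 | $2,925.99
3 | $2,925.99 | $80.00 | $938.98 | $2,067.01
4 | $2,067.01 | $56.00 | $1,131.96 | $991.05
5 | $991.05 | $27.00 | $1,018.05 | $0.00
Total interest: $109.00 + $97.00 + $80.00 + $56.00 + $27.00 = $369.00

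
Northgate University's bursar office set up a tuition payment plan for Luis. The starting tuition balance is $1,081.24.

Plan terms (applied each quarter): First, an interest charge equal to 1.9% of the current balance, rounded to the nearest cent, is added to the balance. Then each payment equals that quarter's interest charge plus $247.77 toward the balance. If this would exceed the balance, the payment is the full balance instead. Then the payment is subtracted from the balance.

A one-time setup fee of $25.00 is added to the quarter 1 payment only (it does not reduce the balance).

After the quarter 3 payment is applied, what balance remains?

$337.93

Quarter 1: opening $1,081.24; interest $20.54 → $1,101.78; payment $268.31 (+ $25.00 fee); balance $833.47
Quarter 2: opening $833.47; interest $15.84 → $849.31; payment $263.61; balance $585.70
Quarter 3: opening $585.70; interest $11.13 → $596.83; payment $258.90; balance $337.93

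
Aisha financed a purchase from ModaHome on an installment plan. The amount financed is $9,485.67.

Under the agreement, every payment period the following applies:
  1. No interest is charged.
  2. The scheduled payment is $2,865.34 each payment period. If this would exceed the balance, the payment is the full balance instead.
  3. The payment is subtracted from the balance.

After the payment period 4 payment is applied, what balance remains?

Payment period 1: $9,485.67 − $2,865.34 → $6,620.33
Payment period 2: $6,620.33 − $2,865.34 → $3,754.99
Payment period 3: $3,754.99 − $2,865.34 → $889.65
Payment period 4: $889.65 − $889.65 → $0.00

$0.00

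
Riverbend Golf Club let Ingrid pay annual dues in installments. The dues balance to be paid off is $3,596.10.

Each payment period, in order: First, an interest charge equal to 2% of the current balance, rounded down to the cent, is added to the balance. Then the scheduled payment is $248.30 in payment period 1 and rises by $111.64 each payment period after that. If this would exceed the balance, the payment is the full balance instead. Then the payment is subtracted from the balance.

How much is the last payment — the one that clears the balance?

Payment period 1: opening $3,596.10; interest $71.92 → $3,668.02; payment $248.30; balance $3,419.72
Payment period 2: opening $3,419.72; interest $68.39 → $3,488.11; payment $359.94; balance $3,128.17
Payment period 3: opening $3,128.17; interest $62.56 → $3,190.73; payment $471.58; balance $2,719.15
Payment period 4: opening $2,719.15; interest $54.38 → $2,773.53; payment $583.22; balance $2,190.31
Payment period 5: opening $2,190.31; interest $43.80 → $2,234.11; payment $694.86; balance $1,539.25
Payment period 6: opening $1,539.25; interest $30.78 → $1,570.03; payment $806.50; balance $763.53
Payment period 7: opening $763.53; interest $15.27 → $778.80; payment $778.80; balance $0.00

$778.80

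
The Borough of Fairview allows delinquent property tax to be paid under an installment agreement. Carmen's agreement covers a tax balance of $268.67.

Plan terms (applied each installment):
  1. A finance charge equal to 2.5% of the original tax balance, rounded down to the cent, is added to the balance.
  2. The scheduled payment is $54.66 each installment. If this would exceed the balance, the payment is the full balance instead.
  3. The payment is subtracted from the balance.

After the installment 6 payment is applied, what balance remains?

Installment 1: $268.67 +$6.71 interest = $275.38; pay $54.66 → $220.72
Installment 2: $220.72 +$6.71 interest = $227.43; pay $54.66 → $172.77
Installment 3: $172.77 +$6.71 interest = $179.48; pay $54.66 → $124.82
Installment 4: $124.82 +$6.71 interest = $131.53; pay $54.66 → $76.87
Installment 5: $76.87 +$6.71 interest = $83.58; pay $54.66 → $28.92
Installment 6: $28.92 +$6.71 interest = $35.63; pay $35.63 → $0.00

$0.00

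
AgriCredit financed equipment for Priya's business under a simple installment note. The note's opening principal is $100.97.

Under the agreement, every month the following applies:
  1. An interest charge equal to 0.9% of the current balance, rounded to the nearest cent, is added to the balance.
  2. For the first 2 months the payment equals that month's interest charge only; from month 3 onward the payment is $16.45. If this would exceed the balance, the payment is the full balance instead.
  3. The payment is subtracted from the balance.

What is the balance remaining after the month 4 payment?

Month 1: opening $100.97; interest $0.91 → $101.88; payment $0.91; balance $100.97
Month 2: opening $100.97; interest $0.91 → $101.88; payment $0.91; balance $100.97
Month 3: opening $100.97; interest $0.91 → $101.88; payment $16.45; balance $85.43
Month 4: opening $85.43; interest $0.77 → $86.20; payment $16.45; balance $69.75

$69.75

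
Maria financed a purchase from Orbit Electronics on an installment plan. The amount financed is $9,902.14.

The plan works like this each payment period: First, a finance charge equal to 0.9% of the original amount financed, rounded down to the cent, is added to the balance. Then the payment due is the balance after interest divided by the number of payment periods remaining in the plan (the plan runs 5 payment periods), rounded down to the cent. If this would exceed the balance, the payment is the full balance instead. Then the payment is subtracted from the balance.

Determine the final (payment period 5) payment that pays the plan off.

$2,183.90

Payment period 1: $9,902.14 +$89.11 interest = $9,991.25; pay $1,998.25 → $7,993.00
Payment period 2: $7,993.00 +$89.11 interest = $8,082.11; pay $2,020.52 → $6,061.59
Payment period 3: $6,061.59 +$89.11 interest = $6,150.70; pay $2,050.23 → $4,100.47
Payment period 4: $4,100.47 +$89.11 interest = $4,189.58; pay $2,094.79 → $2,094.79
Payment period 5: $2,094.79 +$89.11 interest = $2,183.90; pay $2,183.90 → $0.00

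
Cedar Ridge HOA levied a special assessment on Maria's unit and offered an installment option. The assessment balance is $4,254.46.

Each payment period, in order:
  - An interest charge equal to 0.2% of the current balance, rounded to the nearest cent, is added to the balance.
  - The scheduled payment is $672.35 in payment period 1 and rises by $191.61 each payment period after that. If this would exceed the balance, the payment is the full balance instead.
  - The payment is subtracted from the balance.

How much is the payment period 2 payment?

Payment period 1: opening $4,254.46; interest $8.51 → $4,262.97; payment $672.35; balance $3,590.62
Payment period 2: opening $3,590.62; interest $7.18 → $3,597.80; payment $863.96; balance $2,733.84

$863.96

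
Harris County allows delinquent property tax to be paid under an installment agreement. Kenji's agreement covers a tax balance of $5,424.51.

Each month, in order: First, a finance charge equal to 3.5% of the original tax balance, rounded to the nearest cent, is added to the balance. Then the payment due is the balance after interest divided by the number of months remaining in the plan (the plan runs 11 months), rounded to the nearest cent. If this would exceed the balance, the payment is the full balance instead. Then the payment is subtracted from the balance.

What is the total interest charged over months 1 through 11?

Month 1: $5,424.51 +$189.86 interest = $5,614.37; pay $510.40 → $5,103.97
Month 2: $5,103.97 +$189.86 interest = $5,293.83; pay $529.38 → $4,764.45
Month 3: $4,764.45 +$189.86 interest = $4,954.31; pay $550.48 → $4,403.83
Month 4: $4,403.83 +$189.86 interest = $4,593.69; pay $574.21 → $4,019.48
Month 5: $4,019.48 +$189.86 interest = $4,209.34; pay $601.33 → $3,608.01
Month 6: $3,608.01 +$189.86 interest = $3,797.87; pay $632.98 → $3,164.89
Month 7: $3,164.89 +$189.86 interest = $3,354.75; pay $670.95 → $2,683.80
Month 8: $2,683.80 +$189.86 interest = $2,873.66; pay $718.42 → $2,155.24
Month 9: $2,155.24 +$189.86 interest = $2,345.10; pay $781.70 → $1,563.40
Month 10: $1,563.40 +$189.86 interest = $1,753.26; pay $876.63 → $876.63
Month 11: $876.63 +$189.86 interest = $1,066.49; pay $1,066.49 → $0.00
Total interest: $189.86 + $189.86 + $189.86 + $189.86 + $189.86 + $189.86 + $189.86 + $189.86 + $189.86 + $189.86 + $189.86 = $2,088.46

$2,088.46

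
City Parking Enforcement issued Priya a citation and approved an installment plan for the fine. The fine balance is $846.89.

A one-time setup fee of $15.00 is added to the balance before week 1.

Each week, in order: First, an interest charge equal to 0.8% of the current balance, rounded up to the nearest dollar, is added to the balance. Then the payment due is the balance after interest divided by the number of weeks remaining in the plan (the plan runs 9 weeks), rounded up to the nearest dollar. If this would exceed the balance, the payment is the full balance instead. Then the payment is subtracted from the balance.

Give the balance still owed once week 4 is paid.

$493.89

Week 1: opening $861.89; interest $7.00 → $868.89; payment $97.00; balance $771.89
Week 2: opening $771.89; interest $7.00 → $778.89; payment $98.00; balance $680.89
Week 3: opening $680.89; interest $6.00 → $686.89; payment $99.00; balance $587.89
Week 4: opening $587.89; interest $5.00 → $592.89; payment $99.00; balance $493.89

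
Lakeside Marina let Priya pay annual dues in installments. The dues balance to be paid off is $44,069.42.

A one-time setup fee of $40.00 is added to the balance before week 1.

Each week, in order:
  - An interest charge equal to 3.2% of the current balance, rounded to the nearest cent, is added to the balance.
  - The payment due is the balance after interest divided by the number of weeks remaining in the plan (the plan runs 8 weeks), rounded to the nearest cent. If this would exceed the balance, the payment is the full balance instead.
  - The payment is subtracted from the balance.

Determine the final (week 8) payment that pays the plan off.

$7,093.79

# | Opening | Interest | Payment | End bal
1 | $44,109.42 | $1,411.50 | $5,690.12 | $39,830.80
2 | $39,830.80 | $1,274.59 | $5,872.20 | $35,233.19
3 | $35,233.19 | $1,127.46 | $6,060.11 | $30,300.54
4 | $30,300.54 | $969.62 | $6,254.03 | $25,016.13
5 | $25,016.13 | $800.52 | $6,454.16 | $19,362.49
6 | $19,362.49 | $619.60 | $6,660.70 | $13,321.39
7 | $13,321.39 | $426.28 | $6,873.84 | $6,873.83
8 | $6,873.83 | $219.96 | $7,093.79 | $0.00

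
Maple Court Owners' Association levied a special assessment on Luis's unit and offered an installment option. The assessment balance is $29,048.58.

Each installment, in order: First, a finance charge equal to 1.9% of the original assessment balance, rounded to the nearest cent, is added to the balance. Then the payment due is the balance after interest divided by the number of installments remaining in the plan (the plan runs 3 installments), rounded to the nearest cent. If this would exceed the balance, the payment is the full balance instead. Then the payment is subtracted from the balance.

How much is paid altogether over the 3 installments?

Installment 1: opening $29,048.58; interest $551.92 → $29,600.50; payment $9,866.83; balance $19,733.67
Installment 2: opening $19,733.67; interest $551.92 → $20,285.59; payment $10,142.80; balance $10,142.79
Installment 3: opening $10,142.79; interest $551.92 → $10,694.71; payment $10,694.71; balance $0.00
Total paid: $30,704.34

$30,704.34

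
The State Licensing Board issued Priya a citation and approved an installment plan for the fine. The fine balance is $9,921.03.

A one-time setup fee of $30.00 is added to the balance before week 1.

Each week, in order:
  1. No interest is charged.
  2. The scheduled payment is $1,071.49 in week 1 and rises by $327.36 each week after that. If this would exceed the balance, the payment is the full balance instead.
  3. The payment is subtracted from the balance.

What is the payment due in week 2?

Week 1: opening $9,951.03; payment $1,071.49; balance $8,879.54
Week 2: opening $8,879.54; payment $1,398.85; balance $7,480.69

$1,398.85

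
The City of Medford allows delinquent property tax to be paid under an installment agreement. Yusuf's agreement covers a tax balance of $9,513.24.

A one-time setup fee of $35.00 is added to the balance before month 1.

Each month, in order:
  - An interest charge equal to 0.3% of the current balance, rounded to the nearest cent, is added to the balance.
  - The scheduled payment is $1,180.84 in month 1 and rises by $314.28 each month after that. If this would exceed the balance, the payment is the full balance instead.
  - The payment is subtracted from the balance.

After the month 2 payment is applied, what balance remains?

$6,926.11

Month 1: $9,548.24 +$28.64 interest = $9,576.88; pay $1,180.84 → $8,396.04
Month 2: $8,396.04 +$25.19 interest = $8,421.23; pay $1,495.12 → $6,926.11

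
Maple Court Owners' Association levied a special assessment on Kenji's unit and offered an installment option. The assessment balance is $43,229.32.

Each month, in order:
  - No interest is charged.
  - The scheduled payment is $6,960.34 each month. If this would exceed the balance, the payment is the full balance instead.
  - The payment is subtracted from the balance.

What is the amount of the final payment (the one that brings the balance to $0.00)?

# | Opening | Payment | End bal
1 | $43,229.32 | $6,960.34 | $36,268.98
2 | $36,268.98 | $6,960.34 | $29,308.64
3 | $29,308.64 | $6,960.34 | $22,348.30
4 | $22,348.30 | $6,960.34 | $15,387.96
5 | $15,387.96 | $6,960.34 | $8,427.62
6 | $8,427.62 | $6,960.34 | $1,467.28
7 | $1,467.28 | $1,467.28 | $0.00

$1,467.28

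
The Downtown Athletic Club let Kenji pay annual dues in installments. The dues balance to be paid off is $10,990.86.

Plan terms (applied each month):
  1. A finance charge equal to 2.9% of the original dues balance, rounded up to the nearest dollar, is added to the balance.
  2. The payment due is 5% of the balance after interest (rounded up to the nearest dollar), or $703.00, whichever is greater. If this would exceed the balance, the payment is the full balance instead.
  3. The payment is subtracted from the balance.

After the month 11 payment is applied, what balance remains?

Month 1: opening $10,990.86; interest $319.00 → $11,309.86; payment $703.00; balance $10,606.86
Month 2: opening $10,606.86; interest $319.00 → $10,925.86; payment $703.00; balance $10,222.86
Month 3: opening $10,222.86; interest $319.00 → $10,541.86; payment $703.00; balance $9,838.86
Month 4: opening $9,838.86; interest $319.00 → $10,157.86; payment $703.00; balance $9,454.86
Month 5: opening $9,454.86; interest $319.00 → $9,773.86; payment $703.00; balance $9,070.86
Month 6: opening $9,070.86; interest $319.00 → $9,389.86; payment $703.00; balance $8,686.86
Month 7: opening $8,686.86; interest $319.00 → $9,005.86; payment $703.00; balance $8,302.86
Month 8: opening $8,302.86; interest $319.00 → $8,621.86; payment $703.00; balance $7,918.86
Month 9: opening $7,918.86; interest $319.00 → $8,237.86; payment $703.00; balance $7,534.86
Month 10: opening $7,534.86; interest $319.00 → $7,853.86; payment $703.00; balance $7,150.86
Month 11: opening $7,150.86; interest $319.00 → $7,469.86; payment $703.00; balance $6,766.86

$6,766.86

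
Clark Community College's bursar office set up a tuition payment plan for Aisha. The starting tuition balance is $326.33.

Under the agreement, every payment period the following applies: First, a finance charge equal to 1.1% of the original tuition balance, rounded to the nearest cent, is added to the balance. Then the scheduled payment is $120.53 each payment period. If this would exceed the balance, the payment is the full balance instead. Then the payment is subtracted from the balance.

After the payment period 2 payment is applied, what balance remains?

$92.45

Payment period 1: opening $326.33; interest $3.59 → $329.92; payment $120.53; balance $209.39
Payment period 2: opening $209.39; interest $3.59 → $212.98; payment $120.53; balance $92.45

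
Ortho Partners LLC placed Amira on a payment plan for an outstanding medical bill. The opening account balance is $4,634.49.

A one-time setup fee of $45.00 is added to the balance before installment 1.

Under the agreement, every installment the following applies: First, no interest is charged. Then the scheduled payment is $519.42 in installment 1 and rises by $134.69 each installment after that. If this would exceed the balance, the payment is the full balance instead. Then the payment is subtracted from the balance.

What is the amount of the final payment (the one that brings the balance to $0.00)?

Installment 1: opening $4,679.49; payment $519.42; balance $4,160.07
Installment 2: opening $4,160.07; payment $654.11; balance $3,505.96
Installment 3: opening $3,505.96; payment $788.80; balance $2,717.16
Installment 4: opening $2,717.16; payment $923.49; balance $1,793.67
Installment 5: opening $1,793.67; payment $1,058.18; balance $735.49
Installment 6: opening $735.49; payment $735.49; balance $0.00

$735.49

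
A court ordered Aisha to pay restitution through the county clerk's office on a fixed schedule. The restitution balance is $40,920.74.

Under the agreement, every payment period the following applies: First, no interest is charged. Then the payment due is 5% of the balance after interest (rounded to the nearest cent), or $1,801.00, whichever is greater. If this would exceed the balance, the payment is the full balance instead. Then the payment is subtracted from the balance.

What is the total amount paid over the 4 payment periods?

Payment period 1: $40,920.74 − $2,046.04 → $38,874.70
Payment period 2: $38,874.70 − $1,943.74 → $36,930.96
Payment period 3: $36,930.96 − $1,846.55 → $35,084.41
Payment period 4: $35,084.41 − $1,801.00 → $33,283.41
Total paid: $7,637.33

$7,637.33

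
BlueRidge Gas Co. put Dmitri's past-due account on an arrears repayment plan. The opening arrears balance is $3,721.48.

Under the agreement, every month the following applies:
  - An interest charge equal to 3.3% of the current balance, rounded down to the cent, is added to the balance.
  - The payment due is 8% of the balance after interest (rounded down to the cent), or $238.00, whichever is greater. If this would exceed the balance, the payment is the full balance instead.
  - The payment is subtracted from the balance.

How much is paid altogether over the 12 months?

$3,058.83

Month 1: $3,721.48 +$122.80 interest = $3,844.28; pay $307.54 → $3,536.74
Month 2: $3,536.74 +$116.71 interest = $3,653.45; pay $292.27 → $3,361.18
Month 3: $3,361.18 +$110.91 interest = $3,472.09; pay $277.76 → $3,194.33
Month 4: $3,194.33 +$105.41 interest = $3,299.74; pay $263.97 → $3,035.77
Month 5: $3,035.77 +$100.18 interest = $3,135.95; pay $250.87 → $2,885.08
Month 6: $2,885.08 +$95.20 interest = $2,980.28; pay $238.42 → $2,741.86
Month 7: $2,741.86 +$90.48 interest = $2,832.34; pay $238.00 → $2,594.34
Month 8: $2,594.34 +$85.61 interest = $2,679.95; pay $238.00 → $2,441.95
Month 9: $2,441.95 +$80.58 interest = $2,522.53; pay $238.00 → $2,284.53
Month 10: $2,284.53 +$75.38 interest = $2,359.91; pay $238.00 → $2,121.91
Month 11: $2,121.91 +$70.02 interest = $2,191.93; pay $238.00 → $1,953.93
Month 12: $1,953.93 +$64.47 interest = $2,018.40; pay $238.00 → $1,780.40
Total paid: $3,058.83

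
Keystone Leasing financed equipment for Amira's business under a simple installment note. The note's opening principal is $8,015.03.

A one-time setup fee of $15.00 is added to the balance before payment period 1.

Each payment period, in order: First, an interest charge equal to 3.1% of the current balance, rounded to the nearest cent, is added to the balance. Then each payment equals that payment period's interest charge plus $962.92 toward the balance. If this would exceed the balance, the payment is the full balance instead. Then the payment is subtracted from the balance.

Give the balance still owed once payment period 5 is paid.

Payment period 1: opening $8,030.03; interest $248.93 → $8,278.96; payment $1,211.85; balance $7,067.11
Payment period 2: opening $7,067.11; interest $219.08 → $7,286.19; payment $1,182.00; balance $6,104.19
Payment period 3: opening $6,104.19; interest $189.23 → $6,293.42; payment $1,152.15; balance $5,141.27
Payment period 4: opening $5,141.27; interest $159.38 → $5,300.65; payment $1,122.30; balance $4,178.35
Payment period 5: opening $4,178.35; interest $129.53 → $4,307.88; payment $1,092.45; balance $3,215.43

$3,215.43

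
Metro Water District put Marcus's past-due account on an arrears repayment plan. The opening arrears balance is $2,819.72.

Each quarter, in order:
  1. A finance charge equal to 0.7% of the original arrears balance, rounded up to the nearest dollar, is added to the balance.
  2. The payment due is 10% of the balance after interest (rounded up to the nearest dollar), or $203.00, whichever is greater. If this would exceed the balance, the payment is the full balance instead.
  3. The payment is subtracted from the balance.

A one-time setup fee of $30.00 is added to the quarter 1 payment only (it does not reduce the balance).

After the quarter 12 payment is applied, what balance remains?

Quarter 1: opening $2,819.72; interest $20.00 → $2,839.72; payment $284.00 (+ $30.00 fee); balance $2,555.72
Quarter 2: opening $2,555.72; interest $20.00 → $2,575.72; payment $258.00; balance $2,317.72
Quarter 3: opening $2,317.72; interest $20.00 → $2,337.72; payment $234.00; balance $2,103.72
Quarter 4: opening $2,103.72; interest $20.00 → $2,123.72; payment $213.00; balance $1,910.72
Quarter 5: opening $1,910.72; interest $20.00 → $1,930.72; payment $203.00; balance $1,727.72
Quarter 6: opening $1,727.72; interest $20.00 → $1,747.72; payment $203.00; balance $1,544.72
Quarter 7: opening $1,544.72; interest $20.00 → $1,564.72; payment $203.00; balance $1,361.72
Quarter 8: opening $1,361.72; interest $20.00 → $1,381.72; payment $203.00; balance $1,178.72
Quarter 9: opening $1,178.72; interest $20.00 → $1,198.72; payment $203.00; balance $995.72
Quarter 10: opening $995.72; interest $20.00 → $1,015.72; payment $203.00; balance $812.72
Quarter 11: opening $812.72; interest $20.00 → $832.72; payment $203.00; balance $629.72
Quarter 12: opening $629.72; interest $20.00 → $649.72; payment $203.00; balance $446.72

$446.72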